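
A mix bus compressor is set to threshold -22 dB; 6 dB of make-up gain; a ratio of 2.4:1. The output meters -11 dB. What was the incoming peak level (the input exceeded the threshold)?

Before make-up, the level was -11 − 6 = -17 dB.
That's 5 dB above the -22 dB threshold.
Before 2.4:1 compression the overshoot was 5 × 2.4 = 12 dB, so input = -22 + 12 = -10 dB.

-10 dB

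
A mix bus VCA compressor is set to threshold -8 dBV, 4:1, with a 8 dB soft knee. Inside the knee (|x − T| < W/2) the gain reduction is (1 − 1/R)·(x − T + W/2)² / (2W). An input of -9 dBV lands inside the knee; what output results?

x − T + W/2 = -9 − (-8) + 4 = 3.
GR = (1 − 1/4) × 3² / 16 = 0.75 × 9 / 16 = 0.421875 dB.
Output = -9 − 0.421875 = -9.421875 dBV.

-9.421875 dBV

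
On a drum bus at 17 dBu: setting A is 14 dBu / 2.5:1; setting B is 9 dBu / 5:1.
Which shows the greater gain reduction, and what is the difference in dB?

B, by 4.6 dB

A: overshoot 3 dB → output overshoot 1.2 dB → GR 1.8 dB.
B: overshoot 8 dB → output overshoot 1.6 dB → GR 6.4 dB.
B applies 4.6 dB more gain reduction.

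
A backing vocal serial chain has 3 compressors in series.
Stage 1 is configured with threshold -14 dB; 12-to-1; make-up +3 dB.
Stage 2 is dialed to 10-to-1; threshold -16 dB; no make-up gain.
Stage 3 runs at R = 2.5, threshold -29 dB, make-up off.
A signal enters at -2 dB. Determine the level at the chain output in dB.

-23.56 dB

Stage 1: -2 dB is 12 dB over -14 dB; at 12:1 that becomes 1 dB over, giving -13 dB; +3 dB make-up → -10 dB.
Stage 2: -10 dB is 6 dB over -16 dB; at 10:1 that becomes 0.6 dB over, giving -15.4 dB.
Stage 3: -15.4 dB is 13.6 dB over -29 dB; at 2.5:1 that becomes 5.44 dB over, giving -23.56 dB.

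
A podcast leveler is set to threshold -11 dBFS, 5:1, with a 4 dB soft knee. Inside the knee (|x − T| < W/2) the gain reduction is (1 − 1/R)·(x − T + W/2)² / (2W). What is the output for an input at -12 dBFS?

-12.1 dBFS

x − T + W/2 = -12 − (-11) + 2 = 1.
GR = (1 − 1/5) × 1² / 8 = 0.8 × 1 / 8 = 0.1 dB.
Output = -12 − 0.1 = -12.1 dBFS.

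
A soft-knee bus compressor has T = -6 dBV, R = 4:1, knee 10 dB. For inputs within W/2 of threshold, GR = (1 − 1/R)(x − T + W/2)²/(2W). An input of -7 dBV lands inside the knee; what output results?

-7.6 dBV

x − T + W/2 = -7 − (-6) + 5 = 4.
GR = (1 − 1/4) × 4² / 20 = 0.75 × 16 / 20 = 0.6 dB.
Output = -7 − 0.6 = -7.6 dBV.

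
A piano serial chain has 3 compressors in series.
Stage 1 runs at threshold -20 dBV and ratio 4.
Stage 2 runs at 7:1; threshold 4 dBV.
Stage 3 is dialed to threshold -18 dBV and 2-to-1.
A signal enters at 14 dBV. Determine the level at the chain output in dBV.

-14.75 dBV

Stage 1: 34 dB above -20 dBV, reduced 4:1 to 8.5 dB above → -11.5 dBV.
Stage 2: -11.5 dBV is at or below the 4 dBV threshold — no compression; output -11.5 dBV.
Stage 3: overshoot 6.5 dB → 6.5/2 = 3.25 dB → -14.75 dBV.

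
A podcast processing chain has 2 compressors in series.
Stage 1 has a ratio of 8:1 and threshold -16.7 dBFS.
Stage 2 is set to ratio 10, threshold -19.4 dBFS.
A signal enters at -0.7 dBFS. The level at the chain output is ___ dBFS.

Stage 1: -0.7 dBFS is 16 dB over -16.7 dBFS; at 8:1 that becomes 2 dB over, giving -14.7 dBFS.
Stage 2: 4.7 dB above -19.4 dBFS, reduced 10:1 to 0.47 dB above → -18.93 dBFS.

-18.93 dBFS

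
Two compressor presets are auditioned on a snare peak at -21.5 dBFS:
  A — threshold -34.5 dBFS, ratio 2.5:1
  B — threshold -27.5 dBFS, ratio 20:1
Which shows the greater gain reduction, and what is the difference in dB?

A, by 2.1 dB

A: overshoot 13 dB → output overshoot 5.2 dB → GR 7.8 dB.
B: overshoot 6 dB → output overshoot 0.3 dB → GR 5.7 dB.
A reduces 2.1 dB more.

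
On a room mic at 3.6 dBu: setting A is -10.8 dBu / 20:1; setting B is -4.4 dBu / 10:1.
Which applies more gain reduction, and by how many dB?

A: GR = 14.4 − 14.4/20 = 13.68 dB.
B: GR = 8 − 8/10 = 7.2 dB.
Difference: 6.48 dB in favour of A.

A, by 6.48 dB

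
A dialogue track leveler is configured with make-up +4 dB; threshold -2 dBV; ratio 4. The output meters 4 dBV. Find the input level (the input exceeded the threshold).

Stripping the +4 dB make-up gives 0 dBV at the gain stage.
Post-compression overshoot = 0 − (-2) = 2 dB.
Undo the ratio: input overshoot = 2 × 4 = 8 dB, giving input = 6 dBV.

6 dBV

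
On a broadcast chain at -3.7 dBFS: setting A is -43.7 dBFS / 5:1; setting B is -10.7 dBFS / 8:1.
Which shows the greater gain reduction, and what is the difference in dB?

A, by 25.875 dB

A: overshoot 40 dB → output overshoot 8 dB → GR 32 dB.
B: overshoot 7 dB → output overshoot 0.875 dB → GR 6.125 dB.
A reduces 25.875 dB more.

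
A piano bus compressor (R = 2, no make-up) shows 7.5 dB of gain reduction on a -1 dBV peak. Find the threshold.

Let T be the threshold. Output overshoot = (input overshoot)/R, so -8.5 − T = (-1 − T)/2.
2·(-8.5 − T) = -1 − T → 1·T = -17 − (-1) = -16.
T = -16/1 = -16 dBV.

-16 dBV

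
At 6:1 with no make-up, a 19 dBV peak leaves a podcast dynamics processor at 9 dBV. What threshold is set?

7 dBV

Let T be the threshold. Output overshoot = (input overshoot)/R, so 9 − T = (19 − T)/6.
6·(9 − T) = 19 − T → 5·T = 54 − 19 = 35.
T = 35/5 = 7 dBV.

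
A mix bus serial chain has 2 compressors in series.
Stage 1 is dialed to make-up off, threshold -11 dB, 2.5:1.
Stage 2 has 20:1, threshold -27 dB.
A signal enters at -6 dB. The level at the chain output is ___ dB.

-26.1 dB

Stage 1: -6 dB is 5 dB over -11 dB; at 2.5:1 that becomes 2 dB over, giving -9 dB.
Stage 2: -9 dB is 18 dB over -27 dB; at 20:1 that becomes 0.9 dB over, giving -26.1 dB.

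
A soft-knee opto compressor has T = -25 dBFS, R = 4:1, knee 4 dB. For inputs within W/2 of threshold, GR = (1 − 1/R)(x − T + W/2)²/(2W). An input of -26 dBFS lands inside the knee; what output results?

-26.09375 dBFS

x − T + W/2 = -26 − (-25) + 2 = 1.
GR = (1 − 1/4) × 1² / 8 = 0.75 × 1 / 8 = 0.09375 dB.
Output = -26 − 0.09375 = -26.09375 dBFS.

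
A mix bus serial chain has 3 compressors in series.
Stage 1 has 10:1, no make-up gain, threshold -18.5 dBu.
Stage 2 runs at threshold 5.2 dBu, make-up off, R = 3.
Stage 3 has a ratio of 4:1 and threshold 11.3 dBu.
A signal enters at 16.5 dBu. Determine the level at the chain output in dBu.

-15 dBu

Stage 1: overshoot 35 dB → 35/10 = 3.5 dB → -15 dBu.
Stage 2: -15 dBu is at or below the 5.2 dBu threshold — no compression; output -15 dBu.
Stage 3: -15 dBu is at or below the 11.3 dBu threshold — no compression; output -15 dBu.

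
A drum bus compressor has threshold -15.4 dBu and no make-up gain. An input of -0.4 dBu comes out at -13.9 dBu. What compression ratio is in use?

10:1

Input overshoot = -0.4 − (-15.4) = 15 dB; output overshoot = -13.9 − (-15.4) = 1.5 dB.
Ratio = 15 / 1.5 = 10.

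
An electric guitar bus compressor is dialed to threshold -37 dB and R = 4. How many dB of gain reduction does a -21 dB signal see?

-21 dB exceeds the threshold by 16 dB.
After 4:1 compression the overshoot becomes 16/4 = 4 dB.
Gain reduction = 16 − 4 = 12 dB.

12 dB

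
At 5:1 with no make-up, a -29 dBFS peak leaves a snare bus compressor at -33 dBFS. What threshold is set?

-34 dBFS

Let T be the threshold. Output overshoot = (input overshoot)/R, so -33 − T = (-29 − T)/5.
5·(-33 − T) = -29 − T → 4·T = -165 − (-29) = -136.
T = -136/4 = -34 dBFS.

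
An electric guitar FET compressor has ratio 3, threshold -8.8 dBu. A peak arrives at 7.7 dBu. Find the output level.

Overshoot: 7.7 − (-8.8) = 16.5 dB.
3:1 compression reduces that to 16.5/3 = 5.5 dB over.
That puts the output at -3.3 dBu.

-3.3 dBu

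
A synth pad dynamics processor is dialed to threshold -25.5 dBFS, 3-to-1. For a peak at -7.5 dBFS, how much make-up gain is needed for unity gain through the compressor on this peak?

12 dB

Overshoot 18 dB → 18/3 = 6 dB after compression, so the compressed level is -25.5 + 6 = -19.5 dBFS.
Make-up = target − compressed = -7.5 − (-19.5) = 12 dB.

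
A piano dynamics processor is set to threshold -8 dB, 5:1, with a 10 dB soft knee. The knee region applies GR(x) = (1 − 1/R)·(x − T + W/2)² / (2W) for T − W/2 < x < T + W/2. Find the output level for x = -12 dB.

-12.04 dB

x − T + W/2 = -12 − (-8) + 5 = 1.
GR = (1 − 1/5) × 1² / 20 = 0.8 × 1 / 20 = 0.04 dB.
Output = -12 − 0.04 = -12.04 dB.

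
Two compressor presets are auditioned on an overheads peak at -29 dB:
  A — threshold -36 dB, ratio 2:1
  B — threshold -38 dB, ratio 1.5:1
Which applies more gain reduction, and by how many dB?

A, by 0.5 dB

A: 7 dB over, compressed to 3.5 dB over, so 3.5 dB of GR.
B: 9 dB over, compressed to 6 dB over, so 3 dB of GR.
Difference: 0.5 dB in favour of A.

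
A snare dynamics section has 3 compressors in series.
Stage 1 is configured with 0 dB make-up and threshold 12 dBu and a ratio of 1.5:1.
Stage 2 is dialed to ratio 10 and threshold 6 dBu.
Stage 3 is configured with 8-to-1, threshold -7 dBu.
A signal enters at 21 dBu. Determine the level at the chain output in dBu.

Stage 1: overshoot 9 dB → 9/1.5 = 6 dB → 18 dBu.
Stage 2: overshoot 12 dB → 12/10 = 1.2 dB → 7.2 dBu.
Stage 3: 14.2 dB above -7 dBu, reduced 8:1 to 1.775 dB above → -5.225 dBu.

-5.225 dBu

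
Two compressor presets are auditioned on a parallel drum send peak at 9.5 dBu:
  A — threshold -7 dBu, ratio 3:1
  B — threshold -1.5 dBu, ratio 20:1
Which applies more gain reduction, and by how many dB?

A: overshoot 16.5 dB → output overshoot 5.5 dB → GR 11 dB.
B: overshoot 11 dB → output overshoot 0.55 dB → GR 10.45 dB.
A applies 0.55 dB more gain reduction.

A, by 0.55 dB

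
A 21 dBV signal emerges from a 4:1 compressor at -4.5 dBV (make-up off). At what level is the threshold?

-13 dBV

Let T be the threshold. Output overshoot = (input overshoot)/R, so -4.5 − T = (21 − T)/4.
4·(-4.5 − T) = 21 − T → 3·T = -18 − 21 = -39.
T = -39/3 = -13 dBV.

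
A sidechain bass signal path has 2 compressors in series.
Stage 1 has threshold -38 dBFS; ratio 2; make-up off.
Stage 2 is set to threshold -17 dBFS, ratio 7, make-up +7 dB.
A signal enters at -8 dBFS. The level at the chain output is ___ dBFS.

-16 dBFS

Stage 1: overshoot 30 dB → 30/2 = 15 dB → -23 dBFS.
Stage 2: -23 dBFS is at or below the -17 dBFS threshold — no compression; make-up brings it to -16 dBFS.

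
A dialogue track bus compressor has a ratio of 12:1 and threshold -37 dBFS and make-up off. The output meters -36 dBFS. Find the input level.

That's 1 dB above the -37 dBFS threshold.
Undo the ratio: input overshoot = 1 × 12 = 12 dB, giving input = -25 dBFS.

-25 dBFS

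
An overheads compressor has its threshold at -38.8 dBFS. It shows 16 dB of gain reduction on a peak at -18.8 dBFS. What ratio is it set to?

Input overshoot = -18.8 − (-38.8) = 20 dB.
Output overshoot = 20 − 16 = 4 dB.
Ratio = input overshoot / output overshoot = 20 / 4 = 5.

5:1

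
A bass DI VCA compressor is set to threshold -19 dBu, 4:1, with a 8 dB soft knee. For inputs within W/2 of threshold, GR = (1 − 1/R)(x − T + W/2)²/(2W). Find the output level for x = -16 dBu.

x − T + W/2 = -16 − (-19) + 4 = 7.
GR = (1 − 1/4) × 7² / 16 = 0.75 × 49 / 16 = 2.296875 dB.
Output = -16 − 2.296875 = -18.296875 dBu.

-18.296875 dBu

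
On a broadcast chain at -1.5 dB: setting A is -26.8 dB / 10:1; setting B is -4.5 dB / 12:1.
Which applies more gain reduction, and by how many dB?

A: 25.3 dB over, compressed to 2.53 dB over, so 22.77 dB of GR.
B: 3 dB over, compressed to 0.25 dB over, so 2.75 dB of GR.
A applies 20.02 dB more gain reduction.

A, by 20.02 dB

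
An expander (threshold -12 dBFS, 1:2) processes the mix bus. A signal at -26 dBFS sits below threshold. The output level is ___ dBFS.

-40 dBFS

The input is 14 dB below the -12 dBFS threshold.
A 1:2 expander multiplies undershoot by 2: 14 × 2 = 28 dB below threshold.
Output = -12 − 28 = -40 dBFS.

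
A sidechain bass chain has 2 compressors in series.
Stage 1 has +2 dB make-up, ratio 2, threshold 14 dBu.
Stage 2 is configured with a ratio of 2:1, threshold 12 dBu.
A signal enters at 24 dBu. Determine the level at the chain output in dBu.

16.5 dBu

Stage 1: 10 dB above 14 dBu, reduced 2:1 to 5 dB above → 19 dBu; +2 dB make-up → 21 dBu.
Stage 2: 9 dB above 12 dBu, reduced 2:1 to 4.5 dB above → 16.5 dBu.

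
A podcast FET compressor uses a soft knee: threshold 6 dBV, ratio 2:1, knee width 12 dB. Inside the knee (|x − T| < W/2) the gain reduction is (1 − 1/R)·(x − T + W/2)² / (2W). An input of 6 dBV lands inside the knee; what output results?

x − T + W/2 = 6 − 6 + 6 = 6.
GR = (1 − 1/2) × 6² / 24 = 0.5 × 36 / 24 = 0.75 dB.
Output = 6 − 0.75 = 5.25 dBV.

5.25 dBV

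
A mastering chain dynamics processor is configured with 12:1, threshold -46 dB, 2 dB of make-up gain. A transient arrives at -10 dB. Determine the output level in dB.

Overshoot: -10 − (-46) = 36 dB.
12:1 compression reduces that to 36/12 = 3 dB over.
That puts the output at -43 dB; make-up adds 2 dB, giving -41 dB.

-41 dB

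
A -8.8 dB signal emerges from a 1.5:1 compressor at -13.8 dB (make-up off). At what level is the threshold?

-23.8 dB

Let T be the threshold. Output overshoot = (input overshoot)/R, so -13.8 − T = (-8.8 − T)/1.5.
1.5·(-13.8 − T) = -8.8 − T → 0.5·T = -20.7 − (-8.8) = -11.9.
T = -11.9/0.5 = -23.8 dB.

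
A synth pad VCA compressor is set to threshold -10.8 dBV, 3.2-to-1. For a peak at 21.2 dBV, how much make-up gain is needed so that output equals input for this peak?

22 dB

Without make-up, output = threshold + overshoot/3.2 = -10.8 + 10 = -0.8 dBV.
Gap to target: 22 dB.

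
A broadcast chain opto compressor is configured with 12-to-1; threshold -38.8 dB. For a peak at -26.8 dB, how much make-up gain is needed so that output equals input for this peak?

Overshoot 12 dB → 12/12 = 1 dB after compression, so the compressed level is -38.8 + 1 = -37.8 dB.
Make-up = target − compressed = -26.8 − (-37.8) = 11 dB.

11 dB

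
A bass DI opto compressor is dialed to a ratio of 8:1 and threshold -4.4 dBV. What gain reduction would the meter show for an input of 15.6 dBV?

Overshoot = 15.6 − (-4.4) = 20 dB.
A 8:1 ratio leaves 2.5 dB of that excess.
GR = overshoot in − overshoot out = 20 − 2.5 = 17.5 dB.

17.5 dB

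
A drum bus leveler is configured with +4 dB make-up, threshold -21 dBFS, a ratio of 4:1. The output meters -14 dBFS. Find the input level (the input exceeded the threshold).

Remove make-up: -14 − 4 = -18 dBFS.
The compressed level sits -18 − (-21) = 3 dB over threshold.
Undo the ratio: input overshoot = 3 × 4 = 12 dB, giving input = -9 dBFS.

-9 dBFS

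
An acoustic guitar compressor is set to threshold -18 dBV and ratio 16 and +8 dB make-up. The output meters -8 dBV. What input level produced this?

Before make-up, the level was -8 − 8 = -16 dBV.
That's 2 dB above the -18 dBV threshold.
Before 16:1 compression the overshoot was 2 × 16 = 32 dB, so input = -18 + 32 = 14 dBV.

14 dBV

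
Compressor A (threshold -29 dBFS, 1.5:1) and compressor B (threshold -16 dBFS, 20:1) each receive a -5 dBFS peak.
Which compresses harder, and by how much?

A: overshoot 24 dB → output overshoot 16 dB → GR 8 dB.
B: overshoot 11 dB → output overshoot 0.55 dB → GR 10.45 dB.
Difference: 2.45 dB in favour of B.

B, by 2.45 dB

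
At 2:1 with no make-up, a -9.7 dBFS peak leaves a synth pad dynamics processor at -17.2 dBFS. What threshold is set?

Input is 15 dB above T (since output overshoot × R = input overshoot: (-17.2 − T)·2 = -9.7 − T gives T = -24.7 dBFS).
Check: -24.7 + (-9.7 − (-24.7))/2 = -24.7 + 7.5 = -17.2 dBFS. ✓

-24.7 dBFS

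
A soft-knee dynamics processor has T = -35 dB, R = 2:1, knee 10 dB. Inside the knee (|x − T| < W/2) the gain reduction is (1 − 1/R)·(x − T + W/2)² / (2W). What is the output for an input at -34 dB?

-34.9 dB

x − T + W/2 = -34 − (-35) + 5 = 6.
GR = (1 − 1/2) × 6² / 20 = 0.5 × 36 / 20 = 0.9 dB.
Output = -34 − 0.9 = -34.9 dB.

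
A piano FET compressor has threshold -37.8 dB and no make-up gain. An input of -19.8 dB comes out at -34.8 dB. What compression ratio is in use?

6:1

Input overshoot = -19.8 − (-37.8) = 18 dB; output overshoot = -34.8 − (-37.8) = 3 dB.
Ratio = 18 / 3 = 6.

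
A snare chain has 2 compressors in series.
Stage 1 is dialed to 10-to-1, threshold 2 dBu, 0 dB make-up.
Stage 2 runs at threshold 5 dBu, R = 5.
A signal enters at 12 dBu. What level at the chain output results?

3 dBu

Stage 1: overshoot 10 dB → 10/10 = 1 dB → 3 dBu.
Stage 2: 3 dBu ≤ 5 dBu, so stage 2 doesn't engage; output 3 dBu.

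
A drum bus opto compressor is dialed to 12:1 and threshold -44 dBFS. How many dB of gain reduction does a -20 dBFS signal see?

22 dB

-20 dBFS exceeds the threshold by 24 dB.
After 12:1 compression the overshoot becomes 24/12 = 2 dB.
Gain reduction = 24 − 2 = 22 dB.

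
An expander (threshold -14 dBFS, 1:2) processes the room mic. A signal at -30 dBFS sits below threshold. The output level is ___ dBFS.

-46 dBFS

Below threshold, a 1:2 expander applies gain = (2−1)×(T − x) of attenuation.
(2−1) × 16 = 16 dB, so output = -30 − 16 = -46 dBFS.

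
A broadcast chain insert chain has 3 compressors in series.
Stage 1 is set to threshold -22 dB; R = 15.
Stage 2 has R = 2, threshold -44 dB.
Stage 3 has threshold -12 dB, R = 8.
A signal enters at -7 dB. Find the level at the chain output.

-32.5 dB

Stage 1: -7 dB is 15 dB over -22 dB; at 15:1 that becomes 1 dB over, giving -21 dB.
Stage 2: 23 dB above -44 dB, reduced 2:1 to 11.5 dB above → -32.5 dB.
Stage 3: -32.5 dB ≤ -12 dB, so stage 3 doesn't engage; output -32.5 dB.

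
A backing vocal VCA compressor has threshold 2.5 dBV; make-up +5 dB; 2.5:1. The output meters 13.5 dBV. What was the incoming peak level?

17.5 dBV

Stripping the +5 dB make-up gives 8.5 dBV at the gain stage.
The compressed level sits 8.5 − 2.5 = 6 dB over threshold.
Before 2.5:1 compression the overshoot was 6 × 2.5 = 15 dB, so input = 2.5 + 15 = 17.5 dBV.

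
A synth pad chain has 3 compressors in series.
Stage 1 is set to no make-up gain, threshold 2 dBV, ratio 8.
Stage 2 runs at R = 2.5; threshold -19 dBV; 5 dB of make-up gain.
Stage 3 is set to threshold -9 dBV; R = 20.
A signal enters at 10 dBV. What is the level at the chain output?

Stage 1: overshoot 8 dB → 8/8 = 1 dB → 3 dBV.
Stage 2: 22 dB above -19 dBV, reduced 2.5:1 to 8.8 dB above → -10.2 dBV; +5 dB make-up → -5.2 dBV.
Stage 3: overshoot 3.8 dB → 3.8/20 = 0.19 dB → -8.81 dBV.

-8.81 dBV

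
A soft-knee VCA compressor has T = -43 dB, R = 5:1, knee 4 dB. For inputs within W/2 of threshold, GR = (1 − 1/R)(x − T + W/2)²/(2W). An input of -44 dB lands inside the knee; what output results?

x − T + W/2 = -44 − (-43) + 2 = 1.
GR = (1 − 1/5) × 1² / 8 = 0.8 × 1 / 8 = 0.1 dB.
Output = -44 − 0.1 = -44.1 dB.

-44.1 dB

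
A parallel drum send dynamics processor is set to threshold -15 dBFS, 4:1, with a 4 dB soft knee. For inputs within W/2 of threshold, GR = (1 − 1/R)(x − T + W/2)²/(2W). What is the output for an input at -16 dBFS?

x − T + W/2 = -16 − (-15) + 2 = 1.
GR = (1 − 1/4) × 1² / 8 = 0.75 × 1 / 8 = 0.09375 dB.
Output = -16 − 0.09375 = -16.09375 dBFS.

-16.09375 dBFS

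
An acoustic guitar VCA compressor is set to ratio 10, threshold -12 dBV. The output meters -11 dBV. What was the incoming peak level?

Post-compression overshoot = -11 − (-12) = 1 dB.
Input overshoot = R × output overshoot = 10 dB → input = -12 + 10 = -2 dBV.

-2 dBV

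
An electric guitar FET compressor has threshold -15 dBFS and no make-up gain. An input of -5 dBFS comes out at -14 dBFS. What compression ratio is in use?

10:1

Input overshoot = -5 − (-15) = 10 dB; output overshoot = -14 − (-15) = 1 dB.
Ratio = 10 / 1 = 10.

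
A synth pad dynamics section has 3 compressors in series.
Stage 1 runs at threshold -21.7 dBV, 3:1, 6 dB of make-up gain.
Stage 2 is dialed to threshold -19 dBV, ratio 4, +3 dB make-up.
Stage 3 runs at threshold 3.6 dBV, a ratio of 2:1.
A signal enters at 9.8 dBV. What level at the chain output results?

-12.55 dBV

Stage 1: 9.8 dBV is 31.5 dB over -21.7 dBV; at 3:1 that becomes 10.5 dB over, giving -11.2 dBV; +6 dB make-up → -5.2 dBV.
Stage 2: overshoot 13.8 dB → 13.8/4 = 3.45 dB → -15.55 dBV; +3 dB make-up → -12.55 dBV.
Stage 3: -12.55 dBV is at or below the 3.6 dBV threshold — no compression; output -12.55 dBV.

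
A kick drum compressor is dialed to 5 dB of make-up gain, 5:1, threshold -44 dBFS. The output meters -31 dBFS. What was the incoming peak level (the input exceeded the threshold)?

-4 dBFS

Stripping the +5 dB make-up gives -36 dBFS at the gain stage.
Post-compression overshoot = -36 − (-44) = 8 dB.
Input overshoot = R × output overshoot = 40 dB → input = -44 + 40 = -4 dBFS.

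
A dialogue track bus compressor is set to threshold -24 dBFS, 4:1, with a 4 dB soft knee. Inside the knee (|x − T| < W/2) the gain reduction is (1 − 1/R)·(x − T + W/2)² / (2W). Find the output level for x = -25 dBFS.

-25.09375 dBFS

x − T + W/2 = -25 − (-24) + 2 = 1.
GR = (1 − 1/4) × 1² / 8 = 0.75 × 1 / 8 = 0.09375 dB.
Output = -25 − 0.09375 = -25.09375 dBFS.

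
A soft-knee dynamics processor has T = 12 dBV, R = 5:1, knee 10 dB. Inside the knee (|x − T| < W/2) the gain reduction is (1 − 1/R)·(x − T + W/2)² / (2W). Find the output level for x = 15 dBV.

x − T + W/2 = 15 − 12 + 5 = 8.
GR = (1 − 1/5) × 8² / 20 = 0.8 × 64 / 20 = 2.56 dB.
Output = 15 − 2.56 = 12.44 dBV.

12.44 dBV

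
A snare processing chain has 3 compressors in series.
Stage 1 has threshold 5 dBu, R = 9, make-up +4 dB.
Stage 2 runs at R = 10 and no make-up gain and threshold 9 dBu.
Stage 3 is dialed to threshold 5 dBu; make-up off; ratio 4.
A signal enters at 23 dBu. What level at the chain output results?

Stage 1: 18 dB above 5 dBu, reduced 9:1 to 2 dB above → 7 dBu; +4 dB make-up → 11 dBu.
Stage 2: overshoot 2 dB → 2/10 = 0.2 dB → 9.2 dBu.
Stage 3: 4.2 dB above 5 dBu, reduced 4:1 to 1.05 dB above → 6.05 dBu.

6.05 dBu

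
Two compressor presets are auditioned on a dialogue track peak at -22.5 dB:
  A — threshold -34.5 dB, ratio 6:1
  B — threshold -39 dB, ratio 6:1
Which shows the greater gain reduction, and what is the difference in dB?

A: GR = 12 − 12/6 = 10 dB.
B: GR = 16.5 − 16.5/6 = 13.75 dB.
Difference: 3.75 dB in favour of B.

B, by 3.75 dB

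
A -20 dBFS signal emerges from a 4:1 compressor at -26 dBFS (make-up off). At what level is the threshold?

-28 dBFS

Let T be the threshold. Output overshoot = (input overshoot)/R, so -26 − T = (-20 − T)/4.
4·(-26 − T) = -20 − T → 3·T = -104 − (-20) = -84.
T = -84/3 = -28 dBFS.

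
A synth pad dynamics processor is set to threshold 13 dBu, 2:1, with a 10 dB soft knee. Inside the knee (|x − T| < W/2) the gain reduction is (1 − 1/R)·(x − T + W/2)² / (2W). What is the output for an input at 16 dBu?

14.4 dBu

x − T + W/2 = 16 − 13 + 5 = 8.
GR = (1 − 1/2) × 8² / 20 = 0.5 × 64 / 20 = 1.6 dB.
Output = 16 − 1.6 = 14.4 dBu.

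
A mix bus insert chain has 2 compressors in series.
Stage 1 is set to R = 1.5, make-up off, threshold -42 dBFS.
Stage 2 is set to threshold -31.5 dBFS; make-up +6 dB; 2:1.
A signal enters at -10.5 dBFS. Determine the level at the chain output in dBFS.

Stage 1: overshoot 31.5 dB → 31.5/1.5 = 21 dB → -21 dBFS.
Stage 2: 10.5 dB above -31.5 dBFS, reduced 2:1 to 5.25 dB above → -26.25 dBFS; +6 dB make-up → -20.25 dBFS.

-20.25 dBFS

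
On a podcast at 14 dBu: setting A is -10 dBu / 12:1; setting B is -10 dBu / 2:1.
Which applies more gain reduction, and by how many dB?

A: overshoot 24 dB → output overshoot 2 dB → GR 22 dB.
B: overshoot 24 dB → output overshoot 12 dB → GR 12 dB.
A applies 10 dB more gain reduction.

A, by 10 dB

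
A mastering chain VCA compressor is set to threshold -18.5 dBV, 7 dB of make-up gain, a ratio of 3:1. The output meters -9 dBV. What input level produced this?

-11 dBV

Before make-up, the level was -9 − 7 = -16 dBV.
The compressed level sits -16 − (-18.5) = 2.5 dB over threshold.
Input overshoot = R × output overshoot = 7.5 dB → input = -18.5 + 7.5 = -11 dBV.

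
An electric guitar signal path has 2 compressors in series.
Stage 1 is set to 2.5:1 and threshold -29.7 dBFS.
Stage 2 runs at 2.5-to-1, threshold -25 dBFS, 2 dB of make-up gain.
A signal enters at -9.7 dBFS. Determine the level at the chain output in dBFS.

Stage 1: overshoot 20 dB → 20/2.5 = 8 dB → -21.7 dBFS.
Stage 2: overshoot 3.3 dB → 3.3/2.5 = 1.32 dB → -23.68 dBFS; +2 dB make-up → -21.68 dBFS.

-21.68 dBFS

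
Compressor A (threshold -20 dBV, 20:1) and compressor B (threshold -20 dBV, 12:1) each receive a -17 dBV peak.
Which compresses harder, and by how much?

A, by 0.1 dB

A: overshoot 3 dB → output overshoot 0.15 dB → GR 2.85 dB.
B: overshoot 3 dB → output overshoot 0.25 dB → GR 2.75 dB.
A applies 0.1 dB more gain reduction.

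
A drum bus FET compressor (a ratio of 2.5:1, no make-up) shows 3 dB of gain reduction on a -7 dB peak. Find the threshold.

Gain reduction = -7 − (-10) = 3 dB; output overshoot = GR / (R − 1) = 3 / 1.5 = 2 dB.
Threshold = output − output overshoot = -10 − 2 = -12 dB.

-12 dB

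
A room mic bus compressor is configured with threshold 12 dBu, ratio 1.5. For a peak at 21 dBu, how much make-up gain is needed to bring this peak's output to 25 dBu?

The peak compresses to 12 + 9/1.5 = 18 dBu.
To reach 25 dBu requires 25 − 18 = 7 dB of make-up.

7 dB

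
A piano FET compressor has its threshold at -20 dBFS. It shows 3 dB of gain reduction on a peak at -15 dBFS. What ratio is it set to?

2.5:1

Input overshoot = -15 − (-20) = 5 dB.
Output overshoot = 5 − 3 = 2 dB.
Ratio = input overshoot / output overshoot = 5 / 2 = 2.5.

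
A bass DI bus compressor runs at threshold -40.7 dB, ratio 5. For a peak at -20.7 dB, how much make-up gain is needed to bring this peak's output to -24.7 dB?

12 dB

Overshoot 20 dB → 20/5 = 4 dB after compression, so the compressed level is -40.7 + 4 = -36.7 dB.
Make-up = target − compressed = -24.7 − (-36.7) = 12 dB.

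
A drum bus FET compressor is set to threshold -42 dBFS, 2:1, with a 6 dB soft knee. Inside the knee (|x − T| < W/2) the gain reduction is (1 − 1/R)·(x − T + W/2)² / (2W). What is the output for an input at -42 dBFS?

-42.375 dBFS

x − T + W/2 = -42 − (-42) + 3 = 3.
GR = (1 − 1/2) × 3² / 12 = 0.5 × 9 / 12 = 0.375 dB.
Output = -42 − 0.375 = -42.375 dBFS.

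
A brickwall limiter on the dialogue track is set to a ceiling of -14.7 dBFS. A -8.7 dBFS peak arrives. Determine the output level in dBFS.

-14.7 dBFS

The limiter clamps the peak to its -14.7 dBFS ceiling.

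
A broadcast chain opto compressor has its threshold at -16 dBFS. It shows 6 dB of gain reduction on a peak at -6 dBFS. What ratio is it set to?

2.5:1

Input overshoot = -6 − (-16) = 10 dB.
Output overshoot = 10 − 6 = 4 dB.
Ratio = input overshoot / output overshoot = 10 / 4 = 2.5.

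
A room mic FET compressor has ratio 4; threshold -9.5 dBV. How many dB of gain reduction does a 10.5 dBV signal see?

10.5 dBV exceeds the threshold by 20 dB.
After 4:1 compression the overshoot becomes 20/4 = 5 dB.
GR = overshoot in − overshoot out = 20 − 5 = 15 dB.

15 dB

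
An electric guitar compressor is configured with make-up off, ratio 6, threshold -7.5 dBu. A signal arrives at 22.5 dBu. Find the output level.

-2.5 dBu

22.5 dBu sits 30 dB over threshold.
At 6:1 the overshoot is divided by 6, leaving 5 dB above threshold.
So the level is -7.5 + 5 = -2.5 dBu.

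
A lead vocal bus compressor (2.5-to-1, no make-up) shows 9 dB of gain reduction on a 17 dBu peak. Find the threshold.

2 dBu

Let T be the threshold. Output overshoot = (input overshoot)/R, so 8 − T = (17 − T)/2.5.
2.5·(8 − T) = 17 − T → 1.5·T = 20 − 17 = 3.
T = 3/1.5 = 2 dBu.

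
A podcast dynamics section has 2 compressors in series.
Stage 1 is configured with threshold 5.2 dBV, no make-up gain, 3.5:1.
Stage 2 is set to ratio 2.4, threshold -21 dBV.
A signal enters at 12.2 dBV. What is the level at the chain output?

-9.25 dBV

Stage 1: 12.2 dBV is 7 dB over 5.2 dBV; at 3.5:1 that becomes 2 dB over, giving 7.2 dBV.
Stage 2: 7.2 dBV is 28.2 dB over -21 dBV; at 2.4:1 that becomes 11.75 dB over, giving -9.25 dBV.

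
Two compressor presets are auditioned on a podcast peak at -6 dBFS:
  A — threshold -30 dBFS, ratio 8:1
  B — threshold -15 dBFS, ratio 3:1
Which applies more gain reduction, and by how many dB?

A, by 15 dB

A: 24 dB over, compressed to 3 dB over, so 21 dB of GR.
B: 9 dB over, compressed to 3 dB over, so 6 dB of GR.
Difference: 15 dB in favour of A.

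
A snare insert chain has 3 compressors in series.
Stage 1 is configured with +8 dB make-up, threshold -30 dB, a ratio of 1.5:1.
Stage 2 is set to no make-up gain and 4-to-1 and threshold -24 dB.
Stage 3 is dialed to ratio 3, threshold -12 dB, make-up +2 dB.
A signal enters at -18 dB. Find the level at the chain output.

-19.5 dB

Stage 1: 12 dB above -30 dB, reduced 1.5:1 to 8 dB above → -22 dB; +8 dB make-up → -14 dB.
Stage 2: 10 dB above -24 dB, reduced 4:1 to 2.5 dB above → -21.5 dB.
Stage 3: below threshold (-21.5 ≤ -12); passes unchanged; make-up brings it to -19.5 dB.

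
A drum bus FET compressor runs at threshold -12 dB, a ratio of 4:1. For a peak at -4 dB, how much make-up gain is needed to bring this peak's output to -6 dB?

Overshoot 8 dB → 8/4 = 2 dB after compression, so the compressed level is -12 + 2 = -10 dB.
Make-up = target − compressed = -6 − (-10) = 4 dB.

4 dB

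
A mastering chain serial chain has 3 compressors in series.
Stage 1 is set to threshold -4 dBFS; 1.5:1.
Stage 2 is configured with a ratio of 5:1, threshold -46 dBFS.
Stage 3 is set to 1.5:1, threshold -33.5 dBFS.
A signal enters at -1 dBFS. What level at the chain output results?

Stage 1: overshoot 3 dB → 3/1.5 = 2 dB → -2 dBFS.
Stage 2: -2 dBFS is 44 dB over -46 dBFS; at 5:1 that becomes 8.8 dB over, giving -37.2 dBFS.
Stage 3: -37.2 dBFS ≤ -33.5 dBFS, so stage 3 doesn't engage; output -37.2 dBFS.

-37.2 dBFS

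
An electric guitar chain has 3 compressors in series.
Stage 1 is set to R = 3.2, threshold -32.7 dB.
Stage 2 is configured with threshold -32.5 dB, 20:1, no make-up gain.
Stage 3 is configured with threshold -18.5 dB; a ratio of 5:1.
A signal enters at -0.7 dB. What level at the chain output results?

Stage 1: overshoot 32 dB → 32/3.2 = 10 dB → -22.7 dB.
Stage 2: 9.8 dB above -32.5 dB, reduced 20:1 to 0.49 dB above → -32.01 dB.
Stage 3: -32.01 dB is at or below the -18.5 dB threshold — no compression; output -32.01 dB.

-32.01 dB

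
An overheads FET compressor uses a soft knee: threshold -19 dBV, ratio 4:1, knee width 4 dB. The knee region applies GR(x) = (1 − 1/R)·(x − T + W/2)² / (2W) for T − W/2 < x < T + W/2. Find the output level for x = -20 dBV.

-20.09375 dBV

x − T + W/2 = -20 − (-19) + 2 = 1.
GR = (1 − 1/4) × 1² / 8 = 0.75 × 1 / 8 = 0.09375 dB.
Output = -20 − 0.09375 = -20.09375 dBV.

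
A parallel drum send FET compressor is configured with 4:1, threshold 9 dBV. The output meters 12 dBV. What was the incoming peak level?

Post-compression overshoot = 12 − 9 = 3 dB.
Before 4:1 compression the overshoot was 3 × 4 = 12 dB, so input = 9 + 12 = 21 dBV.

21 dBV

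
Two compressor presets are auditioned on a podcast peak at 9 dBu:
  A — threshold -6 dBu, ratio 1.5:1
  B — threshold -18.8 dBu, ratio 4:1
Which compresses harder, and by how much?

B, by 15.85 dB

A: overshoot 15 dB → output overshoot 10 dB → GR 5 dB.
B: overshoot 27.8 dB → output overshoot 6.95 dB → GR 20.85 dB.
B applies 15.85 dB more gain reduction.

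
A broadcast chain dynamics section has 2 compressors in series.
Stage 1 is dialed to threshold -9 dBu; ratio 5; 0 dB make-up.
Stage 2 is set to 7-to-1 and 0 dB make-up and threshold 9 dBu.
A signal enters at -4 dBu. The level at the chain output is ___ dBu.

-8 dBu

Stage 1: 5 dB above -9 dBu, reduced 5:1 to 1 dB above → -8 dBu.
Stage 2: -8 dBu ≤ 9 dBu, so stage 2 doesn't engage; output -8 dBu.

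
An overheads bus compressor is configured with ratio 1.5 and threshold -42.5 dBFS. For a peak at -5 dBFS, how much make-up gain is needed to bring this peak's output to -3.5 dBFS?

14 dB

The peak compresses to -42.5 + 37.5/1.5 = -17.5 dBFS.
To reach -3.5 dBFS requires -3.5 − (-17.5) = 14 dB of make-up.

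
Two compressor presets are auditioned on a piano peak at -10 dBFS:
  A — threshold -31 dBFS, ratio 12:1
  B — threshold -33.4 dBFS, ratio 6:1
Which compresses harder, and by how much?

A: 21 dB over, compressed to 1.75 dB over, so 19.25 dB of GR.
B: 23.4 dB over, compressed to 3.9 dB over, so 19.5 dB of GR.
Difference: 0.25 dB in favour of B.

B, by 0.25 dB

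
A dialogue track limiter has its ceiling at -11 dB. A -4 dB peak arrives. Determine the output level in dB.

A brickwall limiter is an ∞:1 compressor: any input above the ceiling is clamped to -11 dB.

-11 dB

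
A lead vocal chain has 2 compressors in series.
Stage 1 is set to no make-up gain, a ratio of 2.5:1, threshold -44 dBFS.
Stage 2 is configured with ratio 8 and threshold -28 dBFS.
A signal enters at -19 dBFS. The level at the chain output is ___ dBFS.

-34 dBFS

Stage 1: overshoot 25 dB → 25/2.5 = 10 dB → -34 dBFS.
Stage 2: -34 dBFS ≤ -28 dBFS, so stage 2 doesn't engage; output -34 dBFS.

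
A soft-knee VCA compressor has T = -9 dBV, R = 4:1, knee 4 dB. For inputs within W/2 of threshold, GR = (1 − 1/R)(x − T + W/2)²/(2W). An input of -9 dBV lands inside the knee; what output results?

x − T + W/2 = -9 − (-9) + 2 = 2.
GR = (1 − 1/4) × 2² / 8 = 0.75 × 4 / 8 = 0.375 dB.
Output = -9 − 0.375 = -9.375 dBV.

-9.375 dBV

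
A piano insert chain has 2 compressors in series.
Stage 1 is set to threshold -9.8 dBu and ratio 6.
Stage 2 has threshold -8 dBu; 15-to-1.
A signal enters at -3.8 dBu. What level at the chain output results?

-8.8 dBu

Stage 1: -3.8 dBu is 6 dB over -9.8 dBu; at 6:1 that becomes 1 dB over, giving -8.8 dBu.
Stage 2: below threshold (-8.8 ≤ -8); passes unchanged; output -8.8 dBu.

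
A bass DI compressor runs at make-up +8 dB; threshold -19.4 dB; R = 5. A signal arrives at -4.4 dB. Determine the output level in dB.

-8.4 dB

-4.4 dB sits 15 dB over threshold.
5:1 compression reduces that to 15/5 = 3 dB over.
Output = -19.4 + 3 = -16.4 dB; make-up adds 8 dB, giving -8.4 dB.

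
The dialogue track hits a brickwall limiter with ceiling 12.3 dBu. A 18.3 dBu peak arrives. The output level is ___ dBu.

The limiter clamps the peak to its 12.3 dBu ceiling.

12.3 dBu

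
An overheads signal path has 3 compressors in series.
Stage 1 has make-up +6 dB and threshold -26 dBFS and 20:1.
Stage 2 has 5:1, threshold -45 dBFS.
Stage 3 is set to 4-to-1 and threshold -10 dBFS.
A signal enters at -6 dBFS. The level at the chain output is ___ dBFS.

-39.8 dBFS

Stage 1: overshoot 20 dB → 20/20 = 1 dB → -25 dBFS; +6 dB make-up → -19 dBFS.
Stage 2: -19 dBFS is 26 dB over -45 dBFS; at 5:1 that becomes 5.2 dB over, giving -39.8 dBFS.
Stage 3: below threshold (-39.8 ≤ -10); passes unchanged; output -39.8 dBFS.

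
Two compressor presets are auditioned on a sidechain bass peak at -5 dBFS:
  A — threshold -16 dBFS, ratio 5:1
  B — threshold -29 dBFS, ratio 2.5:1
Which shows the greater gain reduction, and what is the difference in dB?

A: 11 dB over, compressed to 2.2 dB over, so 8.8 dB of GR.
B: 24 dB over, compressed to 9.6 dB over, so 14.4 dB of GR.
B applies 5.6 dB more gain reduction.

B, by 5.6 dB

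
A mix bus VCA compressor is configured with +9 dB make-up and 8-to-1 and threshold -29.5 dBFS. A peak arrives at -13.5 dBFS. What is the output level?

-18.5 dBFS

-13.5 dBFS sits 16 dB over threshold.
The 16 dB excess becomes 2 dB after 8:1 reduction.
Output = -29.5 + 2 = -27.5 dBFS; make-up adds 9 dB, giving -18.5 dBFS.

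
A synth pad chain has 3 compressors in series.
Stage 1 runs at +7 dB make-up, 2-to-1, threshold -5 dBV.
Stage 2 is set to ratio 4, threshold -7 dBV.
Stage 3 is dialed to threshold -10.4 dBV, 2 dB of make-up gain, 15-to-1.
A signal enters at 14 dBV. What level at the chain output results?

-7.865 dBV

Stage 1: 14 dBV is 19 dB over -5 dBV; at 2:1 that becomes 9.5 dB over, giving 4.5 dBV; +7 dB make-up → 11.5 dBV.
Stage 2: overshoot 18.5 dB → 18.5/4 = 4.625 dB → -2.375 dBV.
Stage 3: -2.375 dBV is 8.025 dB over -10.4 dBV; at 15:1 that becomes 0.535 dB over, giving -9.865 dBV; +2 dB make-up → -7.865 dBV.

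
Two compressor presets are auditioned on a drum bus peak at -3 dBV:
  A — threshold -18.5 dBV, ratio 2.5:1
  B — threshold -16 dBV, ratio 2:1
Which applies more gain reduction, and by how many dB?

A: GR = 15.5 − 15.5/2.5 = 9.3 dB.
B: GR = 13 − 13/2 = 6.5 dB.
Difference: 2.8 dB in favour of A.

A, by 2.8 dB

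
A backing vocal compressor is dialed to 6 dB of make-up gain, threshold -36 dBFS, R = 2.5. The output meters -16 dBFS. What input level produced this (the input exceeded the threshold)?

-1 dBFS

Before make-up, the level was -16 − 6 = -22 dBFS.
The compressed level sits -22 − (-36) = 14 dB over threshold.
Undo the ratio: input overshoot = 14 × 2.5 = 35 dB, giving input = -1 dBFS.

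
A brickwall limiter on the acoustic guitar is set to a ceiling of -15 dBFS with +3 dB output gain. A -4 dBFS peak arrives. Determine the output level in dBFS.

The limiter clamps the peak to its -15 dBFS ceiling.
Output gain then adds 3 dB: -15 + 3 = -12 dBFS.

-12 dBFS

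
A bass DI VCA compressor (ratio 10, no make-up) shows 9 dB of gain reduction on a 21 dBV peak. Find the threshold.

11 dBV

Gain reduction = 21 − 12 = 9 dB; output overshoot = GR / (R − 1) = 9 / 9 = 1 dB.
Threshold = output − output overshoot = 12 − 1 = 11 dBV.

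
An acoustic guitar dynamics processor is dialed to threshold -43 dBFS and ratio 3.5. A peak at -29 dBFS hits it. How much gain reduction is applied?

Overshoot = -29 − (-43) = 14 dB.
At 3.5:1, output sits 14/3.5 = 4 dB above threshold.
Gain reduction = 14 − 4 = 10 dB.

10 dB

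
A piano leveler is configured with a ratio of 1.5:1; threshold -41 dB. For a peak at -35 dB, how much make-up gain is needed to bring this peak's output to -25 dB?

12 dB

Without make-up, output = threshold + overshoot/1.5 = -41 + 4 = -37 dB.
Gap to target: 12 dB.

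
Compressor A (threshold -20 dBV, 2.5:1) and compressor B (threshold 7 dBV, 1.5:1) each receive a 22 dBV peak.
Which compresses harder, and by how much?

A, by 20.2 dB

A: overshoot 42 dB → output overshoot 16.8 dB → GR 25.2 dB.
B: overshoot 15 dB → output overshoot 10 dB → GR 5 dB.
Difference: 20.2 dB in favour of A.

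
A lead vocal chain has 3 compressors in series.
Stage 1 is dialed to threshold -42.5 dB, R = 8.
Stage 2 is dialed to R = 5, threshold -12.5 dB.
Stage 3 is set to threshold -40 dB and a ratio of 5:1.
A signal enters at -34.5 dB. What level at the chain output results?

Stage 1: overshoot 8 dB → 8/8 = 1 dB → -41.5 dB.
Stage 2: below threshold (-41.5 ≤ -12.5); passes unchanged; output -41.5 dB.
Stage 3: below threshold (-41.5 ≤ -40); passes unchanged; output -41.5 dB.

-41.5 dB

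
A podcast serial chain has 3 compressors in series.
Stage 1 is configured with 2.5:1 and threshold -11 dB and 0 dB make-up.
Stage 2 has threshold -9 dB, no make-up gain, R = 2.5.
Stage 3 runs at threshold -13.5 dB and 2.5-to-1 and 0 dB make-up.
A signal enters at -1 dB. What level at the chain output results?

Stage 1: 10 dB above -11 dB, reduced 2.5:1 to 4 dB above → -7 dB.
Stage 2: 2 dB above -9 dB, reduced 2.5:1 to 0.8 dB above → -8.2 dB.
Stage 3: overshoot 5.3 dB → 5.3/2.5 = 2.12 dB → -11.38 dB.

-11.38 dB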